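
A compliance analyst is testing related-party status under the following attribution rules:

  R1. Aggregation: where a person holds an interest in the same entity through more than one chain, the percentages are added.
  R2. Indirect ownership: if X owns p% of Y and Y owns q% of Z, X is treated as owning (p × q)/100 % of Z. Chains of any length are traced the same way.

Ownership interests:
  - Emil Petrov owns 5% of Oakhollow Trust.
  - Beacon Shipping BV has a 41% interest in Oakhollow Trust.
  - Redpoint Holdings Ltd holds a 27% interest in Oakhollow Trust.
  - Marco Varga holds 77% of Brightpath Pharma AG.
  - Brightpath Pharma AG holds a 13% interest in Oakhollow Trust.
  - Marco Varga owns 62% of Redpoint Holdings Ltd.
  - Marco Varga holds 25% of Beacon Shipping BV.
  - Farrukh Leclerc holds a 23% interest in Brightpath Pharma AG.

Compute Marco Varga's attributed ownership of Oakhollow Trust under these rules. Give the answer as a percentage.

Chain via Beacon Shipping BV (R2): 25% × 41% = 10.25% of Oakhollow Trust.
Chain via Redpoint Holdings Ltd (R2): 62% × 27% = 16.74% of Oakhollow Trust.
Chain via Brightpath Pharma AG (R2): 77% × 13% = 10.01% of Oakhollow Trust.
Aggregating (R1): 10.25% + 16.74% + 10.01% = 37%.

37%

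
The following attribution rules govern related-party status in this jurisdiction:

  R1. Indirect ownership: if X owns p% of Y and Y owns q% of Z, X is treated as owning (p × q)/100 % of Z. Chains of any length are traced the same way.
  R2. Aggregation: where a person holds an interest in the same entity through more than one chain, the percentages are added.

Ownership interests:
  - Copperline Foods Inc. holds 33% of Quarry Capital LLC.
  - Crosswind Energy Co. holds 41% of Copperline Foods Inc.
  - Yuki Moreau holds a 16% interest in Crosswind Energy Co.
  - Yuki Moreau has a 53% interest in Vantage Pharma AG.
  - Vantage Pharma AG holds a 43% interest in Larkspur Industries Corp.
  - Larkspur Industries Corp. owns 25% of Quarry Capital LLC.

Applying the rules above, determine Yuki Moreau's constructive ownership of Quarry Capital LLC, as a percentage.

Chain via Crosswind Energy Co. → Copperline Foods Inc. (R1): 16% × 41% × 33% = 2.1648% of Quarry Capital LLC.
Chain via Vantage Pharma AG → Larkspur Industries Corp. (R1): 53% × 43% × 25% = 5.6975% of Quarry Capital LLC.
Aggregating (R2): 2.1648% + 5.6975% = 7.8623%.

7.8623%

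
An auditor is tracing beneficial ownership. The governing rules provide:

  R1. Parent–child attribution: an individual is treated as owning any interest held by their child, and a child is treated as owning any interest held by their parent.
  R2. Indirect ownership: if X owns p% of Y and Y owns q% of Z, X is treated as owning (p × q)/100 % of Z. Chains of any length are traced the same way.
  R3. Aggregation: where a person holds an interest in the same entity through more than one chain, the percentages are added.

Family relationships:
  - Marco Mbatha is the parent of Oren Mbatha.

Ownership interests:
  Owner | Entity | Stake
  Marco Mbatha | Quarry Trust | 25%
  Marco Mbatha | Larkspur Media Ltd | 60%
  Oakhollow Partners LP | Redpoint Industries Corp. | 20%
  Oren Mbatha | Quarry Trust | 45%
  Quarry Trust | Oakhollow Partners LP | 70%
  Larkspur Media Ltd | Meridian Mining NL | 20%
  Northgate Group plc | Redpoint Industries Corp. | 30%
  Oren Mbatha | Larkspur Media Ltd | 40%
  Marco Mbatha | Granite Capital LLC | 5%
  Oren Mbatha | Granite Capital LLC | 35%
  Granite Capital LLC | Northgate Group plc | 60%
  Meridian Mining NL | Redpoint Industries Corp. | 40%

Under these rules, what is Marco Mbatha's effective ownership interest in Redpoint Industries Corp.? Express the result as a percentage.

25%

By parent–child attribution (R1), Marco Mbatha is treated as also owning Oren Mbatha's interest in Granite Capital LLC, giving 5% + 35% = 40%.
By parent–child attribution (R1), Marco Mbatha is treated as also owning Oren Mbatha's interest in Quarry Trust, giving 25% + 45% = 70%.
By parent–child attribution (R1), Marco Mbatha is treated as also owning Oren Mbatha's interest in Larkspur Media Ltd, giving 60% + 40% = 100%.
Chain via Granite Capital LLC → Northgate Group plc (R2): 40% × 60% × 30% = 7.2% of Redpoint Industries Corp.
Chain via Quarry Trust → Oakhollow Partners LP (R2): 70% × 70% × 20% = 9.8% of Redpoint Industries Corp.
Chain via Larkspur Media Ltd → Meridian Mining NL (R2): 100% × 20% × 40% = 8% of Redpoint Industries Corp.
Aggregating (R3): 7.2% + 9.8% + 8% = 25%.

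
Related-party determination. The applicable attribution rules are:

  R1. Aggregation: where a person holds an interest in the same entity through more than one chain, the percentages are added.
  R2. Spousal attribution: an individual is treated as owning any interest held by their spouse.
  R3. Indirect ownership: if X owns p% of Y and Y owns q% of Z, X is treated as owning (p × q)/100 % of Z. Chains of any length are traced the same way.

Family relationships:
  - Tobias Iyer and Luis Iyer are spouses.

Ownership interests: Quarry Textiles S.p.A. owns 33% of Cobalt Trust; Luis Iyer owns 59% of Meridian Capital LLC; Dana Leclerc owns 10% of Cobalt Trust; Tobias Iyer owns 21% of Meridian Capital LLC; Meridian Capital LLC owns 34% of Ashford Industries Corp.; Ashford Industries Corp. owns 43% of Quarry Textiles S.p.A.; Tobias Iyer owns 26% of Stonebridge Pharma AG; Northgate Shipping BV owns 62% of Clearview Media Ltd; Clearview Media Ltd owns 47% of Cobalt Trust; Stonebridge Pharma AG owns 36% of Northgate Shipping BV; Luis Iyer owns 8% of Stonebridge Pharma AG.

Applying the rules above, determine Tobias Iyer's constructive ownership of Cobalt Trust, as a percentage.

By spousal attribution (R2), Tobias Iyer is treated as also owning Luis Iyer's interest in Stonebridge Pharma AG, giving 26% + 8% = 34%.
By spousal attribution (R2), Tobias Iyer is treated as also owning Luis Iyer's interest in Meridian Capital LLC, giving 21% + 59% = 80%.
Chain via Stonebridge Pharma AG → Northgate Shipping BV → Clearview Media Ltd (R3): 34% × 36% × 62% × 47% = 3.566736% of Cobalt Trust.
Chain via Meridian Capital LLC → Ashford Industries Corp. → Quarry Textiles S.p.A. (R3): 80% × 34% × 43% × 33% = 3.85968% of Cobalt Trust.
Aggregating (R1): 3.566736% + 3.85968% = 7.426416%.

7.426416%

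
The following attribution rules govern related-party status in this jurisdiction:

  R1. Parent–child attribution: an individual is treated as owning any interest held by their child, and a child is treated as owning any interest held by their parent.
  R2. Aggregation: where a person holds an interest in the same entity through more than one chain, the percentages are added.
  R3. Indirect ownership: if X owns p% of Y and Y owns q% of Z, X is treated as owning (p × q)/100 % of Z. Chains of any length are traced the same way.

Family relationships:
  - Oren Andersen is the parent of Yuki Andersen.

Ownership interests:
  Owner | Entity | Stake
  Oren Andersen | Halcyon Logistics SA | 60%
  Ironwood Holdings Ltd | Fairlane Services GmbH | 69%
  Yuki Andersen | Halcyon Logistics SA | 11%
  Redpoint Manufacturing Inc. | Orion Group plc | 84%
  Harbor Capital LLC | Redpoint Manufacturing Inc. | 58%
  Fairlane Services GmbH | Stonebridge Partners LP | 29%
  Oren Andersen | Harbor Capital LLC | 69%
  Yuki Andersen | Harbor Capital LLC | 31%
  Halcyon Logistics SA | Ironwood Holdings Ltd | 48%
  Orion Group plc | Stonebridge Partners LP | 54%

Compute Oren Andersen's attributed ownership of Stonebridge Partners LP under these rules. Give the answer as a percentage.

By parent–child attribution (R1), Oren Andersen is treated as also owning Yuki Andersen's interest in Harbor Capital LLC, giving 69% + 31% = 100%.
By parent–child attribution (R1), Oren Andersen is treated as also owning Yuki Andersen's interest in Halcyon Logistics SA, giving 60% + 11% = 71%.
Chain via Harbor Capital LLC → Redpoint Manufacturing Inc. → Orion Group plc (R3): 100% × 58% × 84% × 54% = 26.3088% of Stonebridge Partners LP.
Chain via Halcyon Logistics SA → Ironwood Holdings Ltd → Fairlane Services GmbH (R3): 71% × 48% × 69% × 29% = 6.819408% of Stonebridge Partners LP.
Aggregating (R2): 26.3088% + 6.819408% = 33.128208%.

33.128208%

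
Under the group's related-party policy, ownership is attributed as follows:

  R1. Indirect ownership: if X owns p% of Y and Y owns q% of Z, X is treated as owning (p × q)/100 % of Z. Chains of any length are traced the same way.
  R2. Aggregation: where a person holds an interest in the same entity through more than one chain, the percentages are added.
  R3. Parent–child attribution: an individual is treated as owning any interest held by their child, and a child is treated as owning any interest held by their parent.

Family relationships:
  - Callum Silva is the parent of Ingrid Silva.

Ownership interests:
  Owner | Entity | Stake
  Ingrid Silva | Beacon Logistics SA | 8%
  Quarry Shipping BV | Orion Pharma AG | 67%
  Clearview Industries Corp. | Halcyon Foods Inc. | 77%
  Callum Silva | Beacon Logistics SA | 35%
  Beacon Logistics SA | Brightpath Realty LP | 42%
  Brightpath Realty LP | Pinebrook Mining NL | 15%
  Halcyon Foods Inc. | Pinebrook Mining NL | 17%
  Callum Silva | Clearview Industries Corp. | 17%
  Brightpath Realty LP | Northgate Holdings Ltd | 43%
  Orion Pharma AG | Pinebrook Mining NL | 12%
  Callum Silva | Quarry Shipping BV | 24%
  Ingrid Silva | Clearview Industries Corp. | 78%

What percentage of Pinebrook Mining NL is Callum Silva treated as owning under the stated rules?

17.0741%

By parent–child attribution (R3), Callum Silva is treated as also owning Ingrid Silva's interest in Beacon Logistics SA, giving 35% + 8% = 43%.
By parent–child attribution (R3), Callum Silva is treated as also owning Ingrid Silva's interest in Clearview Industries Corp, giving 17% + 78% = 95%.
Chain via Beacon Logistics SA → Brightpath Realty LP (R1): 43% × 42% × 15% = 2.709% of Pinebrook Mining NL.
Chain via Clearview Industries Corp. → Halcyon Foods Inc. (R1): 95% × 77% × 17% = 12.4355% of Pinebrook Mining NL.
Chain via Quarry Shipping BV → Orion Pharma AG (R1): 24% × 67% × 12% = 1.9296% of Pinebrook Mining NL.
Aggregating (R2): 2.709% + 12.4355% + 1.9296% = 17.0741%.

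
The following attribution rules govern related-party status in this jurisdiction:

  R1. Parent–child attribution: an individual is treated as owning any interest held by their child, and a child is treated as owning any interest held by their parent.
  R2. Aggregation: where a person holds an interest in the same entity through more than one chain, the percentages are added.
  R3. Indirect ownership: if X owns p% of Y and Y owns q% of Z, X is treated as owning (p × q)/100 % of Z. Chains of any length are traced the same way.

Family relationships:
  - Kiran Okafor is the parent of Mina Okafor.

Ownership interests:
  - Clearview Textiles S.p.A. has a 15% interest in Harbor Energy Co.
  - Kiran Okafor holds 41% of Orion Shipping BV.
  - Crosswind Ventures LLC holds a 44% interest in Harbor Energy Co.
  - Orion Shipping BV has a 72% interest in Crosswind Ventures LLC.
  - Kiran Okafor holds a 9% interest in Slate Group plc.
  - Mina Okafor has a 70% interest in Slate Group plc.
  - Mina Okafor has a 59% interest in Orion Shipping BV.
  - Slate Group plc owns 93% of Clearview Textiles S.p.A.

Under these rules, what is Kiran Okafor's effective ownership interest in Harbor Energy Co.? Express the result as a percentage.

By parent–child attribution (R1), Kiran Okafor is treated as also owning Mina Okafor's interest in Slate Group plc, giving 9% + 70% = 79%.
By parent–child attribution (R1), Kiran Okafor is treated as also owning Mina Okafor's interest in Orion Shipping BV, giving 41% + 59% = 100%.
Chain via Slate Group plc → Clearview Textiles S.p.A. (R3): 79% × 93% × 15% = 11.0205% of Harbor Energy Co.
Chain via Orion Shipping BV → Crosswind Ventures LLC (R3): 100% × 72% × 44% = 31.68% of Harbor Energy Co.
Aggregating (R2): 11.0205% + 31.68% = 42.7005%.

42.7005%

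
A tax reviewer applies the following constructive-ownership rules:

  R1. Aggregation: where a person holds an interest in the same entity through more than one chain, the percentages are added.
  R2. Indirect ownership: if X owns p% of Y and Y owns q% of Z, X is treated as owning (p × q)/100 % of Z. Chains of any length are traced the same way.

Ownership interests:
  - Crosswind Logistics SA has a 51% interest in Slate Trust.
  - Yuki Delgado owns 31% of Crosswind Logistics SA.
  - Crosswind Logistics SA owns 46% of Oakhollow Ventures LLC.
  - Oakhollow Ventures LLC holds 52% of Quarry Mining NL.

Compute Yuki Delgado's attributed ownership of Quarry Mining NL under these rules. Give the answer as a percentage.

7.4152%

Chain via Crosswind Logistics SA → Oakhollow Ventures LLC (R2): 31% × 46% × 52% = 7.4152% of Quarry Mining NL.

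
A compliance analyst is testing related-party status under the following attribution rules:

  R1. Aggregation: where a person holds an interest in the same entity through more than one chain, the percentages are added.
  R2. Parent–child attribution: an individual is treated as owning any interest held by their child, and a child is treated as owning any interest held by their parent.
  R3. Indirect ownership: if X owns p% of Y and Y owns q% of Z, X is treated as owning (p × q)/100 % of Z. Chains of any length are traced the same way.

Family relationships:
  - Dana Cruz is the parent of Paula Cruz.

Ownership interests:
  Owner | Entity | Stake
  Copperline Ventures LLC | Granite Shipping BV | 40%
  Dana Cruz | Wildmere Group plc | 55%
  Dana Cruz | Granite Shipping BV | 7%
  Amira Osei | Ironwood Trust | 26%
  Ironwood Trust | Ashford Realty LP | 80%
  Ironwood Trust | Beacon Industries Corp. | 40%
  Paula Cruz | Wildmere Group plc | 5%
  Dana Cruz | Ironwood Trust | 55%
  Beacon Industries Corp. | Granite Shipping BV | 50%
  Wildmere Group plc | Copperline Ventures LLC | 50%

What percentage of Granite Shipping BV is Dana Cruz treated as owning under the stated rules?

30%

By parent–child attribution (R2), Dana Cruz is treated as also owning Paula Cruz's interest in Wildmere Group plc, giving 55% + 5% = 60%.
Chain via Ironwood Trust → Beacon Industries Corp. (R3): 55% × 40% × 50% = 11% of Granite Shipping BV.
Chain via Wildmere Group plc → Copperline Ventures LLC (R3): 60% × 50% × 40% = 12% of Granite Shipping BV.
Direct interest in Granite Shipping BV: 7%.
Aggregating (R1): 11% + 12% + 7% = 30%.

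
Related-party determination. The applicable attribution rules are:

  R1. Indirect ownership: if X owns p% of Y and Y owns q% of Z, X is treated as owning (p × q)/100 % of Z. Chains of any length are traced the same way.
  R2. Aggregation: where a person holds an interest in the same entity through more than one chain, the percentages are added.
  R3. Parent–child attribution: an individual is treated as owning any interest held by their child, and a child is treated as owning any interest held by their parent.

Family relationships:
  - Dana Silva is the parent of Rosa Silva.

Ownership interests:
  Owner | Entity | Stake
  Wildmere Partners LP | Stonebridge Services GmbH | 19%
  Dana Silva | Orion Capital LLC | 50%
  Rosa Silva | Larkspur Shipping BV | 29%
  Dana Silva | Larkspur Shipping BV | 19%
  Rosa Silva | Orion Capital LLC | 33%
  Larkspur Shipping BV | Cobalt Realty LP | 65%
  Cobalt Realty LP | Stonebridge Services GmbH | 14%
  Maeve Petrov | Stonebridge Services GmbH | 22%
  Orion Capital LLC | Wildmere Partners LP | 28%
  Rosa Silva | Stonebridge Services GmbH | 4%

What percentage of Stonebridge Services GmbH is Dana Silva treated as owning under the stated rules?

12.7836%

By parent–child attribution (R3), Dana Silva is treated as also owning Rosa Silva's interest in Orion Capital LLC, giving 50% + 33% = 83%.
By parent–child attribution (R3), Dana Silva is treated as also owning Rosa Silva's interest in Larkspur Shipping BV, giving 19% + 29% = 48%.
By parent–child attribution (R3), Dana Silva is treated as owning Rosa Silva's 4% interest in Stonebridge Services GmbH.
Chain via Orion Capital LLC → Wildmere Partners LP (R1): 83% × 28% × 19% = 4.4156% of Stonebridge Services GmbH.
Chain via Larkspur Shipping BV → Cobalt Realty LP (R1): 48% × 65% × 14% = 4.368% of Stonebridge Services GmbH.
Direct interest in Stonebridge Services GmbH: 4%.
Aggregating (R2): 4.4156% + 4.368% + 4% = 12.7836%.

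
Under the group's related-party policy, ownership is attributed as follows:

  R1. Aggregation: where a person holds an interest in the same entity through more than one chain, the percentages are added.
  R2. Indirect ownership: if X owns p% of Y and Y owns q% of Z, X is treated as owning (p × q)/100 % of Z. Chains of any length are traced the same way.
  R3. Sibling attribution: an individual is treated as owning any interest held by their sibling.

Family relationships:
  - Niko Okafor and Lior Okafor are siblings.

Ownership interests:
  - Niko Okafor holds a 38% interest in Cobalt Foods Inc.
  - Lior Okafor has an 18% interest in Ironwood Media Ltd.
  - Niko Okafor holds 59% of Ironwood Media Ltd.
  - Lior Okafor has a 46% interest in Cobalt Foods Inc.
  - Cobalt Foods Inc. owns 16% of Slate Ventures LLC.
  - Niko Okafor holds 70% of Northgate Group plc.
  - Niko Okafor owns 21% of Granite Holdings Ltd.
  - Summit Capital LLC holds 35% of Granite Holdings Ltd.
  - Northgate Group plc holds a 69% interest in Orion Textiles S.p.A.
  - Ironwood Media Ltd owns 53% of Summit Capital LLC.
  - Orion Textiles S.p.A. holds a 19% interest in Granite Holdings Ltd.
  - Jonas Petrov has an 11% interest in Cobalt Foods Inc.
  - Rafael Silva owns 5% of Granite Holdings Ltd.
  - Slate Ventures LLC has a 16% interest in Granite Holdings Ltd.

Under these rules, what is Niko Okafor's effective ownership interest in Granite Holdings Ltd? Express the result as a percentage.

46.6109%

By sibling attribution (R3), Niko Okafor is treated as also owning Lior Okafor's interest in Ironwood Media Ltd, giving 59% + 18% = 77%.
By sibling attribution (R3), Niko Okafor is treated as also owning Lior Okafor's interest in Cobalt Foods Inc, giving 38% + 46% = 84%.
Chain via Northgate Group plc → Orion Textiles S.p.A. (R2): 70% × 69% × 19% = 9.177% of Granite Holdings Ltd.
Chain via Ironwood Media Ltd → Summit Capital LLC (R2): 77% × 53% × 35% = 14.2835% of Granite Holdings Ltd.
Chain via Cobalt Foods Inc. → Slate Ventures LLC (R2): 84% × 16% × 16% = 2.1504% of Granite Holdings Ltd.
Direct interest in Granite Holdings Ltd: 21%.
Aggregating (R1): 9.177% + 14.2835% + 2.1504% + 21% = 46.6109%.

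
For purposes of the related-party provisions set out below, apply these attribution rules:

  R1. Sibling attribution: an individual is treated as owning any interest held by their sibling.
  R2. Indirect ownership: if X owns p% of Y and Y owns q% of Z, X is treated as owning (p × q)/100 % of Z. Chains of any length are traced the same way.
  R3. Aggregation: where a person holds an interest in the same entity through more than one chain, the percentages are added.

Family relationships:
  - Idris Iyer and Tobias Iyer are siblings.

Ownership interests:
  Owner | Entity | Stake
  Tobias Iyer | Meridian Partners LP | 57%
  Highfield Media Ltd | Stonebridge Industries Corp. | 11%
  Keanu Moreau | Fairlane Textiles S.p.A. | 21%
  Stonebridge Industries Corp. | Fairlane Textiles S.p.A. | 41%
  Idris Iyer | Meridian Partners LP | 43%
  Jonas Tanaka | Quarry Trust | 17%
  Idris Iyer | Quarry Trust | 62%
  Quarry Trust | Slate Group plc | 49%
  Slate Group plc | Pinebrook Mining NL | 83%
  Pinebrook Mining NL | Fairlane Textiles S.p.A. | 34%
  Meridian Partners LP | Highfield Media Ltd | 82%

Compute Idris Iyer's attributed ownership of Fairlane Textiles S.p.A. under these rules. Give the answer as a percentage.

12.271436%

By sibling attribution (R1), Idris Iyer is treated as also owning Tobias Iyer's interest in Meridian Partners LP, giving 43% + 57% = 100%.
Chain via Quarry Trust → Slate Group plc → Pinebrook Mining NL (R2): 62% × 49% × 83% × 34% = 8.573236% of Fairlane Textiles S.p.A.
Chain via Meridian Partners LP → Highfield Media Ltd → Stonebridge Industries Corp. (R2): 100% × 82% × 11% × 41% = 3.6982% of Fairlane Textiles S.p.A.
Aggregating (R3): 8.573236% + 3.6982% = 12.271436%.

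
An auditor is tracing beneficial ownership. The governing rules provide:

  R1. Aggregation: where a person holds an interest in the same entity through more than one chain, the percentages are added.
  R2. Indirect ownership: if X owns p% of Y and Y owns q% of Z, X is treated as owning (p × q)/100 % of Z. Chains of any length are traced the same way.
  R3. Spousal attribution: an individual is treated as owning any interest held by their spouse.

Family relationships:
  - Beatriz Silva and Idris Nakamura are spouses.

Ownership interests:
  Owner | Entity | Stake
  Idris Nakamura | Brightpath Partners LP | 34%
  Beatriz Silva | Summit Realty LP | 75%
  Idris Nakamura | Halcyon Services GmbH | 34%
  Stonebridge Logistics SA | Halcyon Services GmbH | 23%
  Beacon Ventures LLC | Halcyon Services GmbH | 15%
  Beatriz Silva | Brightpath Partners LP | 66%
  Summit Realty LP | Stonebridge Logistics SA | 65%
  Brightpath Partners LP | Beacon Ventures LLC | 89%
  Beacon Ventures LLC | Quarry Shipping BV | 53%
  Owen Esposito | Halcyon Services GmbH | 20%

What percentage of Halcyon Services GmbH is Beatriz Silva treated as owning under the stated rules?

By spousal attribution (R3), Beatriz Silva is treated as also owning Idris Nakamura's interest in Brightpath Partners LP, giving 66% + 34% = 100%.
By spousal attribution (R3), Beatriz Silva is treated as owning Idris Nakamura's 34% interest in Halcyon Services GmbH.
Chain via Brightpath Partners LP → Beacon Ventures LLC (R2): 100% × 89% × 15% = 13.35% of Halcyon Services GmbH.
Chain via Summit Realty LP → Stonebridge Logistics SA (R2): 75% × 65% × 23% = 11.2125% of Halcyon Services GmbH.
Direct interest in Halcyon Services GmbH: 34%.
Aggregating (R1): 13.35% + 11.2125% + 34% = 58.5625%.

58.5625%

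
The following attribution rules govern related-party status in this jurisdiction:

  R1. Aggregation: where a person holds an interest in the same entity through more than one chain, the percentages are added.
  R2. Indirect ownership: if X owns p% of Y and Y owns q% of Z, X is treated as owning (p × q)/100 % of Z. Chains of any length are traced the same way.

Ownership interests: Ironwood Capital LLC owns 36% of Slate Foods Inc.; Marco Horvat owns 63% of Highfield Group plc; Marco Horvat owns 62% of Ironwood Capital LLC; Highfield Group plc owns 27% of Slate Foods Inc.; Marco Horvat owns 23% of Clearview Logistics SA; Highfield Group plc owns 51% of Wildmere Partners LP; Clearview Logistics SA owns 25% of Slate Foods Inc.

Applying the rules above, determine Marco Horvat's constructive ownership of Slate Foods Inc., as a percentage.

Chain via Highfield Group plc (R2): 63% × 27% = 17.01% of Slate Foods Inc.
Chain via Ironwood Capital LLC (R2): 62% × 36% = 22.32% of Slate Foods Inc.
Chain via Clearview Logistics SA (R2): 23% × 25% = 5.75% of Slate Foods Inc.
Aggregating (R1): 17.01% + 22.32% + 5.75% = 45.08%.

45.08%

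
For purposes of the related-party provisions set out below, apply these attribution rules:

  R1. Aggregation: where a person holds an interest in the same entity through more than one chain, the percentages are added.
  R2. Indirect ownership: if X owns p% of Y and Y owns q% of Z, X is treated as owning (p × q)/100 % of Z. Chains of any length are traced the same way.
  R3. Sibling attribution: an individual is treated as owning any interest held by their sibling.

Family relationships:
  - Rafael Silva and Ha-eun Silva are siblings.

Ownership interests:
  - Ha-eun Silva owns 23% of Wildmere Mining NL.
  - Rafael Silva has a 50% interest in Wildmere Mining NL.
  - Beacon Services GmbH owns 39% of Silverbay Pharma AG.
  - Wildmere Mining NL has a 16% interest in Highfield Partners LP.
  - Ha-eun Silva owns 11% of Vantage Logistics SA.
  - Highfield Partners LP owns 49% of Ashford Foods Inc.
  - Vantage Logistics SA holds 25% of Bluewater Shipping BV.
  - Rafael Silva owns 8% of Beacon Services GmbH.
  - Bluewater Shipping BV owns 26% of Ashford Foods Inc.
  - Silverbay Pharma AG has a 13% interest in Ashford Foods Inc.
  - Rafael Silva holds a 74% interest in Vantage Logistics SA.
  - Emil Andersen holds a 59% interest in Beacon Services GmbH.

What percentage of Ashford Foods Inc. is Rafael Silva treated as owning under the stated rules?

By sibling attribution (R3), Rafael Silva is treated as also owning Ha-eun Silva's interest in Vantage Logistics SA, giving 74% + 11% = 85%.
By sibling attribution (R3), Rafael Silva is treated as also owning Ha-eun Silva's interest in Wildmere Mining NL, giving 50% + 23% = 73%.
Chain via Beacon Services GmbH → Silverbay Pharma AG (R2): 8% × 39% × 13% = 0.4056% of Ashford Foods Inc.
Chain via Vantage Logistics SA → Bluewater Shipping BV (R2): 85% × 25% × 26% = 5.525% of Ashford Foods Inc.
Chain via Wildmere Mining NL → Highfield Partners LP (R2): 73% × 16% × 49% = 5.7232% of Ashford Foods Inc.
Aggregating (R1): 0.4056% + 5.525% + 5.7232% = 11.6538%.

11.6538%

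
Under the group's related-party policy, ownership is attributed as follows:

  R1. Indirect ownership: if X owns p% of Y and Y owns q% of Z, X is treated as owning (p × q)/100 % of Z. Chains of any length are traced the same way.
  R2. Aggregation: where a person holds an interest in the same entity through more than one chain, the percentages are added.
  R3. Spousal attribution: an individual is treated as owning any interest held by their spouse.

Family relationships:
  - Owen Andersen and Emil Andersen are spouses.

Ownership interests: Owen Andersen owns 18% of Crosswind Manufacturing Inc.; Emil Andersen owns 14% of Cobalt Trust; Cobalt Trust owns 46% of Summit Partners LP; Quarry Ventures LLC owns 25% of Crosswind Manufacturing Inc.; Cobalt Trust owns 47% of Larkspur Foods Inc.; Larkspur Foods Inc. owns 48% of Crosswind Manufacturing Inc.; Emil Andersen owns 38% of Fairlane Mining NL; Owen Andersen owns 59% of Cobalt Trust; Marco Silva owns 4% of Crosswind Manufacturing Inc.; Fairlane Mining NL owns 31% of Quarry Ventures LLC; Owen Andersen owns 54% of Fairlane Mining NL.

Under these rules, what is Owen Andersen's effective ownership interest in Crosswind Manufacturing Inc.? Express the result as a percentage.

41.5988%

By spousal attribution (R3), Owen Andersen is treated as also owning Emil Andersen's interest in Cobalt Trust, giving 59% + 14% = 73%.
By spousal attribution (R3), Owen Andersen is treated as also owning Emil Andersen's interest in Fairlane Mining NL, giving 54% + 38% = 92%.
Chain via Cobalt Trust → Larkspur Foods Inc. (R1): 73% × 47% × 48% = 16.4688% of Crosswind Manufacturing Inc.
Chain via Fairlane Mining NL → Quarry Ventures LLC (R1): 92% × 31% × 25% = 7.13% of Crosswind Manufacturing Inc.
Direct interest in Crosswind Manufacturing Inc: 18%.
Aggregating (R2): 16.4688% + 7.13% + 18% = 41.5988%.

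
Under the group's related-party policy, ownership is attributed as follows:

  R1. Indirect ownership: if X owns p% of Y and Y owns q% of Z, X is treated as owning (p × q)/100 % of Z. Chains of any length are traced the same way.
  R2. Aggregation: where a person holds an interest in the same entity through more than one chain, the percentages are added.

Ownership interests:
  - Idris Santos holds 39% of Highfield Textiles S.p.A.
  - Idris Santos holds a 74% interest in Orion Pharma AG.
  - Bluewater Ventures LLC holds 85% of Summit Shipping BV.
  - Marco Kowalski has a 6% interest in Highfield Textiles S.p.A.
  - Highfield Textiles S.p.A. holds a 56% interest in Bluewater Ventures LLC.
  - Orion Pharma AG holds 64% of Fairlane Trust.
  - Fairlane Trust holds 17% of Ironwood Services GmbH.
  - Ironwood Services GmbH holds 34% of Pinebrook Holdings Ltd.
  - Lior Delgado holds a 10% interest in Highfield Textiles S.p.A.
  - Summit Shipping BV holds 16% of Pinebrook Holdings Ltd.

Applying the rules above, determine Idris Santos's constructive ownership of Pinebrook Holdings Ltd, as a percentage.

Chain via Highfield Textiles S.p.A. → Bluewater Ventures LLC → Summit Shipping BV (R1): 39% × 56% × 85% × 16% = 2.97024% of Pinebrook Holdings Ltd.
Chain via Orion Pharma AG → Fairlane Trust → Ironwood Services GmbH (R1): 74% × 64% × 17% × 34% = 2.737408% of Pinebrook Holdings Ltd.
Aggregating (R2): 2.97024% + 2.737408% = 5.707648%.

5.707648%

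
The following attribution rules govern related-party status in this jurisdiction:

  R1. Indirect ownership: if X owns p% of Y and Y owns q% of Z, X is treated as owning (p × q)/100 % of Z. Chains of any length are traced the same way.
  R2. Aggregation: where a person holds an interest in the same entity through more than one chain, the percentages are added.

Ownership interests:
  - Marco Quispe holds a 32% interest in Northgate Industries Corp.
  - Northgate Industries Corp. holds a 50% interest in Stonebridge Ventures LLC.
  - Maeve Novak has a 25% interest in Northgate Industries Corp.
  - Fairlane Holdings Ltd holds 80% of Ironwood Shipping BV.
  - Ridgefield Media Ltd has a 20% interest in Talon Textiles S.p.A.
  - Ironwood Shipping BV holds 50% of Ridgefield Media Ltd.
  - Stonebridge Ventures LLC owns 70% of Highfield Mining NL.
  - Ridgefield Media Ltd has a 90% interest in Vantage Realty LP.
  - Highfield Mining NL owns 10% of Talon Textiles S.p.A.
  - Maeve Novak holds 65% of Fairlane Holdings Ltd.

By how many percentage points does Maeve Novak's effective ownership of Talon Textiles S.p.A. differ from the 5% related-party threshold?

Chain via Northgate Industries Corp. → Stonebridge Ventures LLC → Highfield Mining NL (R1): 25% × 50% × 70% × 10% = 0.875% of Talon Textiles S.p.A.
Chain via Fairlane Holdings Ltd → Ironwood Shipping BV → Ridgefield Media Ltd (R1): 65% × 80% × 50% × 20% = 5.2% of Talon Textiles S.p.A.
Aggregating (R2): 0.875% + 5.2% = 6.075%.
6.075% exceeds the 5% threshold by 1.075 percentage points.

1.075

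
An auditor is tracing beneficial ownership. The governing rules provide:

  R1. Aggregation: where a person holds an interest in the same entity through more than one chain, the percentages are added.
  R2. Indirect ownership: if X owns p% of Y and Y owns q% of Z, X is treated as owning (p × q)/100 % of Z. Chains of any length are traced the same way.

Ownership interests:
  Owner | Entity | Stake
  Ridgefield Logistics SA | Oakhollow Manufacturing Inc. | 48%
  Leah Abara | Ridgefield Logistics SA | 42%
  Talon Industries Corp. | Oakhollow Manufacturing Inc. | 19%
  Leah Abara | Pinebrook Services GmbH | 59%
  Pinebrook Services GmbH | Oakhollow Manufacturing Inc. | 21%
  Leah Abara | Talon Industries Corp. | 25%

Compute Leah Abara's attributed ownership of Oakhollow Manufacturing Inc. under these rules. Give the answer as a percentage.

37.3%

Chain via Ridgefield Logistics SA (R2): 42% × 48% = 20.16% of Oakhollow Manufacturing Inc.
Chain via Talon Industries Corp. (R2): 25% × 19% = 4.75% of Oakhollow Manufacturing Inc.
Chain via Pinebrook Services GmbH (R2): 59% × 21% = 12.39% of Oakhollow Manufacturing Inc.
Aggregating (R1): 20.16% + 4.75% + 12.39% = 37.3%.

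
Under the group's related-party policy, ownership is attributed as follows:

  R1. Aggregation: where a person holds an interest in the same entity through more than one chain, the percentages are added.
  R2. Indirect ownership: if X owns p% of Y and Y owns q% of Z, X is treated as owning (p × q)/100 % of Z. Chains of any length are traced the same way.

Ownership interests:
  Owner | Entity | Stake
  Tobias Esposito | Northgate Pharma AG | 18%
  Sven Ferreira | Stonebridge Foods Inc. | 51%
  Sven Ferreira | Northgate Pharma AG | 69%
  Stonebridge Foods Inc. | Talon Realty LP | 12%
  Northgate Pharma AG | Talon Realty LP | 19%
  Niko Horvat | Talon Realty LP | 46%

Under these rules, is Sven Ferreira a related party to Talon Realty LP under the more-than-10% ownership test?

Yes

Chain via Stonebridge Foods Inc. (R2): 51% × 12% = 6.12% of Talon Realty LP.
Chain via Northgate Pharma AG (R2): 69% × 19% = 13.11% of Talon Realty LP.
Aggregating (R1): 6.12% + 13.11% = 19.23%.
19.23% exceeds the 10% threshold, so Sven is a related party to Talon Realty LP.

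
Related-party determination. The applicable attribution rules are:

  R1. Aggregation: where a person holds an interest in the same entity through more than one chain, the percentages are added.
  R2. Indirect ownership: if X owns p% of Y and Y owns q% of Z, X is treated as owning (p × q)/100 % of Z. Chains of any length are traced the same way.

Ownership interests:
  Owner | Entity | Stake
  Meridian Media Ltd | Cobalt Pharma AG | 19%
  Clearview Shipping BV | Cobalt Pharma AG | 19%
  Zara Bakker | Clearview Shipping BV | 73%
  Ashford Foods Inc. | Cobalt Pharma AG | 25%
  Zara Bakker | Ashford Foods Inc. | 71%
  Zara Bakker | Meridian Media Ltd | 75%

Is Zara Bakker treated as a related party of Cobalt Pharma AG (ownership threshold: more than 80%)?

No

Chain via Ashford Foods Inc. (R2): 71% × 25% = 17.75% of Cobalt Pharma AG.
Chain via Meridian Media Ltd (R2): 75% × 19% = 14.25% of Cobalt Pharma AG.
Chain via Clearview Shipping BV (R2): 73% × 19% = 13.87% of Cobalt Pharma AG.
Aggregating (R1): 17.75% + 14.25% + 13.87% = 45.87%.
45.87% does not exceed the 80% threshold, so Zara is not a related party to Cobalt Pharma AG.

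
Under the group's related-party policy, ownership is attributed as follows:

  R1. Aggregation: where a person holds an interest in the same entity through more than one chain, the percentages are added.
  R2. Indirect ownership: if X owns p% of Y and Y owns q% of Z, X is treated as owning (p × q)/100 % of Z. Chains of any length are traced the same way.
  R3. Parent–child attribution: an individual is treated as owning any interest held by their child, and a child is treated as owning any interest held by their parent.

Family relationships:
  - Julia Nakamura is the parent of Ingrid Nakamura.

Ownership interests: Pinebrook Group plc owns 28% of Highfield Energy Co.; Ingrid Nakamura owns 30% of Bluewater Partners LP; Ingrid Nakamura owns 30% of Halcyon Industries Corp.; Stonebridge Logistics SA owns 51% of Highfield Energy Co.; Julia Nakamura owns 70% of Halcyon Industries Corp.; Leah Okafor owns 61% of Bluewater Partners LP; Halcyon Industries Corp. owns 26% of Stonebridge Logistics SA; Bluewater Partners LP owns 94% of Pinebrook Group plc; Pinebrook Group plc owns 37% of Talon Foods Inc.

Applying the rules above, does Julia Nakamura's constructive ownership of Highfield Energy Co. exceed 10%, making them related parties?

By parent–child attribution (R3), Julia Nakamura is treated as also owning Ingrid Nakamura's interest in Halcyon Industries Corp, giving 70% + 30% = 100%.
By parent–child attribution (R3), Julia Nakamura is treated as owning Ingrid Nakamura's 30% interest in Bluewater Partners LP.
Chain via Halcyon Industries Corp. → Stonebridge Logistics SA (R2): 100% × 26% × 51% = 13.26% of Highfield Energy Co.
Chain via Bluewater Partners LP → Pinebrook Group plc (R2): 30% × 94% × 28% = 7.896% of Highfield Energy Co.
Aggregating (R1): 13.26% + 7.896% = 21.156%.
21.156% exceeds the 10% threshold, so Julia is a related party to Highfield Energy Co.

Yes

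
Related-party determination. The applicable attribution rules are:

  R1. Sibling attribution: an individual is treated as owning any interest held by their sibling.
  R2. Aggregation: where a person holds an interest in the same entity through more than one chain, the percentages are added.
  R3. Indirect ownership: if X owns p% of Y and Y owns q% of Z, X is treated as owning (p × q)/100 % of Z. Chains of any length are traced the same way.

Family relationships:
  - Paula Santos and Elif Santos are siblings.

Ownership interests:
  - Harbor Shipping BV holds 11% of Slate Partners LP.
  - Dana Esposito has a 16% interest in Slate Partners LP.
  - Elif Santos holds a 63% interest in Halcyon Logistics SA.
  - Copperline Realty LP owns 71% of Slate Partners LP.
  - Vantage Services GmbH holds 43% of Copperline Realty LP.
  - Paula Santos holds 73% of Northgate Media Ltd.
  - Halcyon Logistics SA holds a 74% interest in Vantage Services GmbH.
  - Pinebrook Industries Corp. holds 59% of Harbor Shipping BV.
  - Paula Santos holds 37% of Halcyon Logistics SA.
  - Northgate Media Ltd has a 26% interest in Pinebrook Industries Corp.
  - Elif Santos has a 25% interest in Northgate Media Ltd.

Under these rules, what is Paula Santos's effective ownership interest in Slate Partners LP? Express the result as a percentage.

By sibling attribution (R1), Paula Santos is treated as also owning Elif Santos's interest in Northgate Media Ltd, giving 73% + 25% = 98%.
By sibling attribution (R1), Paula Santos is treated as also owning Elif Santos's interest in Halcyon Logistics SA, giving 37% + 63% = 100%.
Chain via Northgate Media Ltd → Pinebrook Industries Corp. → Harbor Shipping BV (R3): 98% × 26% × 59% × 11% = 1.653652% of Slate Partners LP.
Chain via Halcyon Logistics SA → Vantage Services GmbH → Copperline Realty LP (R3): 100% × 74% × 43% × 71% = 22.5922% of Slate Partners LP.
Aggregating (R2): 1.653652% + 22.5922% = 24.245852%.

24.245852%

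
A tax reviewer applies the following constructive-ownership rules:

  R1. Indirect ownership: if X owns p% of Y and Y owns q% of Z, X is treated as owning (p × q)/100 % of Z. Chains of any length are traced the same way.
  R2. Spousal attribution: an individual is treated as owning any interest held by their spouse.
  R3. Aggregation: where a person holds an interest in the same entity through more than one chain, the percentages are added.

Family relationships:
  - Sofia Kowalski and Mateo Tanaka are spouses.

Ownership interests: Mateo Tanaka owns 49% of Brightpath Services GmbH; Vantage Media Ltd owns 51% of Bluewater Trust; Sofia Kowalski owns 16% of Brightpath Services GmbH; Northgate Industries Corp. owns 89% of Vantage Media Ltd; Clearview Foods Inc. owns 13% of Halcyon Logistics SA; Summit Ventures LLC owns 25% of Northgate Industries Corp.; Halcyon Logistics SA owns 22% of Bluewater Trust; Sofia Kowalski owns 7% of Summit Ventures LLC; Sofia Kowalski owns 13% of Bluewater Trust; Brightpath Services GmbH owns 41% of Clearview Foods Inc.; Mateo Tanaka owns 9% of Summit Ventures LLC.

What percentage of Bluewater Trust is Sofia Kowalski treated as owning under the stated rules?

By spousal attribution (R2), Sofia Kowalski is treated as also owning Mateo Tanaka's interest in Brightpath Services GmbH, giving 16% + 49% = 65%.
By spousal attribution (R2), Sofia Kowalski is treated as also owning Mateo Tanaka's interest in Summit Ventures LLC, giving 7% + 9% = 16%.
Chain via Brightpath Services GmbH → Clearview Foods Inc. → Halcyon Logistics SA (R1): 65% × 41% × 13% × 22% = 0.76219% of Bluewater Trust.
Chain via Summit Ventures LLC → Northgate Industries Corp. → Vantage Media Ltd (R1): 16% × 25% × 89% × 51% = 1.8156% of Bluewater Trust.
Direct interest in Bluewater Trust: 13%.
Aggregating (R3): 0.76219% + 1.8156% + 13% = 15.57779%.

15.57779%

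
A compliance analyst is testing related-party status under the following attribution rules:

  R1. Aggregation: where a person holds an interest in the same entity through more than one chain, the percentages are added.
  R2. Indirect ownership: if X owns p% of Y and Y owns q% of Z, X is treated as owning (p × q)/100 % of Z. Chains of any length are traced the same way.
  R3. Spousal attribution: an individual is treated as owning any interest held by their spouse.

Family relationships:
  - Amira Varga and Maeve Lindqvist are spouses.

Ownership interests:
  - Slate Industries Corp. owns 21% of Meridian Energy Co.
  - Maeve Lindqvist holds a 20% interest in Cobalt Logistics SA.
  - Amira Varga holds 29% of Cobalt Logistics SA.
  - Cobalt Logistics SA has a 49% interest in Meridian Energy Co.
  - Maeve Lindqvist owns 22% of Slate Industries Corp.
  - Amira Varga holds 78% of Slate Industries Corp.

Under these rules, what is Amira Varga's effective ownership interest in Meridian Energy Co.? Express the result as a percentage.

45.01%

By spousal attribution (R3), Amira Varga is treated as also owning Maeve Lindqvist's interest in Slate Industries Corp, giving 78% + 22% = 100%.
By spousal attribution (R3), Amira Varga is treated as also owning Maeve Lindqvist's interest in Cobalt Logistics SA, giving 29% + 20% = 49%.
Chain via Slate Industries Corp. (R2): 100% × 21% = 21% of Meridian Energy Co.
Chain via Cobalt Logistics SA (R2): 49% × 49% = 24.01% of Meridian Energy Co.
Aggregating (R1): 21% + 24.01% = 45.01%.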